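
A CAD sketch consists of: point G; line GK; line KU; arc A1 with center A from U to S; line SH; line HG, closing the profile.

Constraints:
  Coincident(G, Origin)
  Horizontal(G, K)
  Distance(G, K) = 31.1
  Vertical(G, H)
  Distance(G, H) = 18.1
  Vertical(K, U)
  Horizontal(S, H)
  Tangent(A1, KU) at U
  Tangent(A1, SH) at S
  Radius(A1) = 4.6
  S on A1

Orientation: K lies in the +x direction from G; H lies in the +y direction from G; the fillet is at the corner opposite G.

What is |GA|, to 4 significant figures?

29.74

G is at the origin; GK is horizontal with |GK| = 31.1 and K on the +x side, so K = (31.10, 0.000). GH is vertical with |GH| = 18.1 and H on the +y side, so H = (0.000, 18.10). The virtual corner opposite G is at (31.10, 18.10). A1 meets KU tangentially, so AU is at right angles to KU and tangency of A1 to SH means the radius AS is perpendicular to SH, with radius 4.6, so the center A sits 4.6 in from both sides at A = (26.50, 13.50). Then |GA| = |A − G| = 29.74.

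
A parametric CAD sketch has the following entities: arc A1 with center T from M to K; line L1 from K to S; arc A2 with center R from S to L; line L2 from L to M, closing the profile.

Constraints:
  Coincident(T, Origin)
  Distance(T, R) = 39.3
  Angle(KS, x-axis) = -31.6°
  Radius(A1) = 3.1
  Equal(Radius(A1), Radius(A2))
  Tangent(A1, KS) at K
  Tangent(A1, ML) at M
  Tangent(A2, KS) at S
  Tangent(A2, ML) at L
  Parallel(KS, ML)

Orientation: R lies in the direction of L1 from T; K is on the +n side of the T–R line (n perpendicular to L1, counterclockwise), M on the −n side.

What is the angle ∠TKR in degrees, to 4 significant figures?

85.49°

T is at the origin and R lies 39.3 along u from T, so R = 39.3·u = (33.47, -20.59). Tangency of A1 to both parallel lines with radius 3.1 puts K and M at T ± 3.1·n: K = (1.624, 2.640), M = (-1.624, -2.640). Then cos ∠TKR = KT·KR / (|KT||KR|), giving 85.49°.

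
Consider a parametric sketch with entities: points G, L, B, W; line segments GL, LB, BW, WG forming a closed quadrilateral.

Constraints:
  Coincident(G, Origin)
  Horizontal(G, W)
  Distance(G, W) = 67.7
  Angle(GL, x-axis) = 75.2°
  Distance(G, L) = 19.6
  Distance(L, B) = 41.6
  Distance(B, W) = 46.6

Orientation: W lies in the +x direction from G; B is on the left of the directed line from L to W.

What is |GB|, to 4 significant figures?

56.81

G is at the origin; G and W share the same y with |GW| = 67.7 and W in +x, so W = (67.7, 0). GL runs at 75.2° with |GL| = 19.6, so L = (5.007, 18.95). B is determined by |LB| = 41.6 and |BW| = 46.6 together: it lies at the intersection of circle(L, 41.6) and circle(W, 46.6). With |LW| = 65.49, the foot of the radical line on LW is 29.38 from L and the perpendicular offset is √(41.6² − 29.38²) = 29.45. Taking the left-of-LW solution: B = (41.65, 38.64).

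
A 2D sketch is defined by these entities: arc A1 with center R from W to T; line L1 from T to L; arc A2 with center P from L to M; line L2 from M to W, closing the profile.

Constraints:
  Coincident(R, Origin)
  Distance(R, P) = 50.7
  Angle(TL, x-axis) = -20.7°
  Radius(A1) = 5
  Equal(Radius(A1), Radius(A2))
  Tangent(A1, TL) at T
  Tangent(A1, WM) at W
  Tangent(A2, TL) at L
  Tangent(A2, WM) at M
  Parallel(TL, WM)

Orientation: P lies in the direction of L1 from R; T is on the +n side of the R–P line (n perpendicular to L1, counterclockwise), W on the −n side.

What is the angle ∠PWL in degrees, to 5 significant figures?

5.5255°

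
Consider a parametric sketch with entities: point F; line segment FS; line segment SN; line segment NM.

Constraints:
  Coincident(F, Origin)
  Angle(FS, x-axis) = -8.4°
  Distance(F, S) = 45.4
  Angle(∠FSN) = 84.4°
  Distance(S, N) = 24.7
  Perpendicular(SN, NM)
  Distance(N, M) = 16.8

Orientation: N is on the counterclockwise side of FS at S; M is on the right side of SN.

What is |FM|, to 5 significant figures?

65.213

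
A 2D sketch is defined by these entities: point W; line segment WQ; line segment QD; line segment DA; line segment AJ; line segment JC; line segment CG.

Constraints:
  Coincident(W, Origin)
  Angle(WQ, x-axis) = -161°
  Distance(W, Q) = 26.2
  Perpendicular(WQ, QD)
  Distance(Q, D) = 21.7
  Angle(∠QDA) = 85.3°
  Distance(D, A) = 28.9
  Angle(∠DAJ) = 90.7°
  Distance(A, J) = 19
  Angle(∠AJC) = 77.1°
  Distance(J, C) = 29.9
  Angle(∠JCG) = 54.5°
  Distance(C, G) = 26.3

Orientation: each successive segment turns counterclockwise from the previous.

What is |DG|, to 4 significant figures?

20.00

∠AJC = 77.1° gives JC at -144.1° from the x-axis; with |JC| = 29.9, C = (-22.89, -17.47). ∠JCG = 54.5° gives CG at -18.60° from the x-axis; with |CG| = 26.3, G = (2.037, -25.86). Then |DG| = |G − D| = 20.00.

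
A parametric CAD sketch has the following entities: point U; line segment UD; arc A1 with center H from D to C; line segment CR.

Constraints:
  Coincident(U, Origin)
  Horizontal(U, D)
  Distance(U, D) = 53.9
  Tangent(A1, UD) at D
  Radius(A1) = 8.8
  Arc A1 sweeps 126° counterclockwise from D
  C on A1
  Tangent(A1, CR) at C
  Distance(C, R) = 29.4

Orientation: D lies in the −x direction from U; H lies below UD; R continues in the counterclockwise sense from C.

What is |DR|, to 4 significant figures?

39.10

On A1, D sits at bearing 90° from H; a 126° counterclockwise sweep puts C at bearing 216°, so C = H + 8.8·(cos 216°, sin 216°) = (-61.02, -13.97). Since A1 is tangent to CR there, HC ⟂ CR, so CR runs along (−sin 216°, cos 216°); with |CR| = 29.4, R = (-43.74, -37.76). Then |DR| = |R − D| = 39.10.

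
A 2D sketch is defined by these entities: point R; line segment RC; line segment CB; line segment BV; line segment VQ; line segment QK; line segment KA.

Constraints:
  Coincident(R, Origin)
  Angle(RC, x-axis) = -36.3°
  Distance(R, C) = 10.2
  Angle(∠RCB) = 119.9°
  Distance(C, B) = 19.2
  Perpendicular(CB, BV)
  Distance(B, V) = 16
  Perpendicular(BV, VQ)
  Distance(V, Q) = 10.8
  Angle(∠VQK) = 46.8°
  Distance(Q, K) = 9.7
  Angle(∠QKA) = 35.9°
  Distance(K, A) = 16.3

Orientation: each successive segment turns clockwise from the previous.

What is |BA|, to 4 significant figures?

25.86

R is at the origin; RC runs at -36.3° with length 10.2, so C = (8.220, -6.039). ∠RCB = 119.9° gives CB at -96.40° from the x-axis; with |CB| = 19.2, B = (6.080, -25.12). CB ⟂ BV, so BV runs at 173.6°; with |BV| = 16.0, V = (-9.820, -23.34). BV is perpendicular to VQ, so VQ runs at 83.60°; with |VQ| = 10.8, Q = (-8.616, -12.60). ∠VQK = 46.8° gives QK at -49.60° from the x-axis; with |QK| = 9.7, K = (-2.329, -19.99). ∠QKA = 35.9° gives KA at 166.3° from the x-axis; with |KA| = 16.3, A = (-18.17, -16.13). Then |BA| = |A − B| = 25.86.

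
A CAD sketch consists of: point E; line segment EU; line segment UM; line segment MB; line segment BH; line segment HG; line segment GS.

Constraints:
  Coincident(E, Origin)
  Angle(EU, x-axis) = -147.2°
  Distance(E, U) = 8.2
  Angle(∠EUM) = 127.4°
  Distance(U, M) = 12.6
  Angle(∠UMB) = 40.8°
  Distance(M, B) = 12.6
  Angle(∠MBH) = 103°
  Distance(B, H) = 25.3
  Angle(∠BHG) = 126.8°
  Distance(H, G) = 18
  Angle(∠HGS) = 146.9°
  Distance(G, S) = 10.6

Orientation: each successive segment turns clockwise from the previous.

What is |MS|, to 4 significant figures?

41.59

∠BHG = 126.8° gives HG at -109.2° from the x-axis; with |HG| = 18.0, G = (1.243, -33.63). ∠HGS = 146.9° gives GS at -142.3° from the x-axis; with |GS| = 10.6, S = (-7.144, -40.11). Then |MS| = |S − M| = 41.59.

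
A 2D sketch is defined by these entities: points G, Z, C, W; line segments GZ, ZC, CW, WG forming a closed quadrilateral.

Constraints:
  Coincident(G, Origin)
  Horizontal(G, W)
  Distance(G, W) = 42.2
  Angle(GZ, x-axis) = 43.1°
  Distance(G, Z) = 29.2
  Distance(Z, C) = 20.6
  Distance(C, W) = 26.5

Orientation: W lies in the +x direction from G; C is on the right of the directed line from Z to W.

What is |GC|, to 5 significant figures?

15.701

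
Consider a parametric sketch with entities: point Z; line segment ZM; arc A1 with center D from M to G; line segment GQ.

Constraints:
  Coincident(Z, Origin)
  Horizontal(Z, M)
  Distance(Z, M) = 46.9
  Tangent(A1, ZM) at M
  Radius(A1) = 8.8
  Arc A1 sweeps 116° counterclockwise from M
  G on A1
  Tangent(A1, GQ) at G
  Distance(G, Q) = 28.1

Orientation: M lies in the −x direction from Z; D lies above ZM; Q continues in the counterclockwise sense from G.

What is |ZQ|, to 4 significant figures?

63.80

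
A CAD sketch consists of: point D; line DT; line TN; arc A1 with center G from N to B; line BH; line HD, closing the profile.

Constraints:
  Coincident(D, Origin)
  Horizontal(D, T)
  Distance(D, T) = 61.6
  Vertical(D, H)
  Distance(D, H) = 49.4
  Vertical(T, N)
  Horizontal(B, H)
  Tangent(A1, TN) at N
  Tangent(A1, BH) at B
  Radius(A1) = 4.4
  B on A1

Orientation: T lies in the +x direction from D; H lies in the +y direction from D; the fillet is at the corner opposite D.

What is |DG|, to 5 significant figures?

72.779

D is at the origin; DT is horizontal with |DT| = 61.6 and T on the +x side, so T = (61.600, 0.0000). D and H share the same x with |DH| = 49.4 and H on the +y side, so H = (0.0000, 49.400). The virtual corner opposite D is at (61.600, 49.400). Since A1 is tangent to TN there, GN ⟂ TN and tangency of A1 to BH means the radius GB is perpendicular to BH, with radius 4.4, so the center G sits 4.4 in from both sides at G = (57.200, 45.000). Then |DG| = |G − D| = 72.779.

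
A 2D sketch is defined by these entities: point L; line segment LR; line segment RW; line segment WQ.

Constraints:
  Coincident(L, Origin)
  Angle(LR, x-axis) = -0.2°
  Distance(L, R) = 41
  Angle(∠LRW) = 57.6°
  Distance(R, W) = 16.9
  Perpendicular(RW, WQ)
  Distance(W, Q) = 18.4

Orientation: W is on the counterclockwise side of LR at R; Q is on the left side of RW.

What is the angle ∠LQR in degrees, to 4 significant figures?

154.8°

L is at the origin; LR runs at -0.2° with length 41.0, so R = 41.0·(cos -0.2°, sin -0.2°) = (41.00, -0.1431). ∠LRW = 57.6°, so RW runs at -0.2° + (180° − 57.6°) = 122.2° from the x-axis; with |RW| = 16.9, W = R + 16.9·(cos 122.2°, sin 122.2°) = (31.99, 14.16). The perpendicularity gives WQ at right angles to RW; with |WQ| = 18.4 on the left of RW, Q = W + 18.4·(-0.8462, -0.5329) = (16.42, 4.353). Then cos ∠LQR = QL·QR / (|QL||QR|), giving 154.8°.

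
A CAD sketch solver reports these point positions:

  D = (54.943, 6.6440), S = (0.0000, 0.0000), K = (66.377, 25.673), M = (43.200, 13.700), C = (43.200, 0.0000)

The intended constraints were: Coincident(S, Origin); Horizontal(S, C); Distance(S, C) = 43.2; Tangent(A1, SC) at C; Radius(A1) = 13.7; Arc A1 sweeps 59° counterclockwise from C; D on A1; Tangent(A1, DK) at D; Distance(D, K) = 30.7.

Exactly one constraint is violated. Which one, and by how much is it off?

Distance(D, K) = 30.7 — off by 8.50.

S = (0.00, 0.00) ✓; S.y = 0.00, C.y = 0.00 ✓; |SC| = 43.20 ✓; ∠(MC, CS) = 90.00° ✓; |MC| = 13.70 ✓; bearing(M→D) − bearing(M→C) = 59.00° ✓; |MD| = 13.70 ✓; ∠(MD, DK) = 90.00° ✓; |DK| = 22.20 ✗.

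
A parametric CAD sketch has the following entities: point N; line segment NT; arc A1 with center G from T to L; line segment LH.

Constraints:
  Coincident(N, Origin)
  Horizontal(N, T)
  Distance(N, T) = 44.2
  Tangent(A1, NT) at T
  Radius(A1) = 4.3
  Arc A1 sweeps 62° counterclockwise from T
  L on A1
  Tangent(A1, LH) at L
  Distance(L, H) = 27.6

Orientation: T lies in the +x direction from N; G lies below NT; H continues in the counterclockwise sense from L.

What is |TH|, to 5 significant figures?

31.479

On A1, T sits at bearing 90° from G; a 62° counterclockwise sweep puts L at bearing 152°, so L = G + 4.3·(cos 152°, sin 152°) = (40.403, -2.2813). Since A1 is tangent to LH there, GL ⟂ LH, so LH runs along (−sin 152°, cos 152°); with |LH| = 27.6, H = (27.446, -26.651). Then |TH| = |H − T| = 31.479.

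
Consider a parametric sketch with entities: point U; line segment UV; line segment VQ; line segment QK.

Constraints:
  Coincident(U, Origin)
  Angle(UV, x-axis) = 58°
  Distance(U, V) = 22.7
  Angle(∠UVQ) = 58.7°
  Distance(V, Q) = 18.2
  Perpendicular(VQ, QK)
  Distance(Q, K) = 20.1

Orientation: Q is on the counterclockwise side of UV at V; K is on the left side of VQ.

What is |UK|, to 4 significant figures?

6.445

U is at the origin; UV runs at 58.0° with length 22.7, so V = 22.7·(cos 58.0°, sin 58.0°) = (12.03, 19.25). ∠UVQ = 58.7°, so VQ runs at 58.0° + (180° − 58.7°) = 179.3° from the x-axis; with |VQ| = 18.2, Q = V + 18.2·(cos 179.3°, sin 179.3°) = (-6.169, 19.47). VQ is perpendicular to QK; with |QK| = 20.1 on the left of VQ, K = Q + 20.1·(-0.01222, -0.9999) = (-6.415, -0.6255). Then |UK| = |K − U| = 6.445.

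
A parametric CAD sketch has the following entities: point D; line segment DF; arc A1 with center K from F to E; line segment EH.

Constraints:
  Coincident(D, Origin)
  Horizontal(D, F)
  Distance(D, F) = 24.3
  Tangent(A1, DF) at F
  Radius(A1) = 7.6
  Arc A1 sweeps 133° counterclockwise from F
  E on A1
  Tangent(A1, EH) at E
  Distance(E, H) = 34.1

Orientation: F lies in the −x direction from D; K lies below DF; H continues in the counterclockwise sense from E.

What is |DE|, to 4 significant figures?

32.48

Tangency of A1 to DF means the radius KF is perpendicular to DF, so K = F + (0, -7.6) = (-24.30, -7.600). On A1, F sits at bearing 90° from K; a 133° counterclockwise sweep puts E at bearing 223°, so E = K + 7.6·(cos 223°, sin 223°) = (-29.86, -12.78). Then |DE| = |E − D| = 32.48.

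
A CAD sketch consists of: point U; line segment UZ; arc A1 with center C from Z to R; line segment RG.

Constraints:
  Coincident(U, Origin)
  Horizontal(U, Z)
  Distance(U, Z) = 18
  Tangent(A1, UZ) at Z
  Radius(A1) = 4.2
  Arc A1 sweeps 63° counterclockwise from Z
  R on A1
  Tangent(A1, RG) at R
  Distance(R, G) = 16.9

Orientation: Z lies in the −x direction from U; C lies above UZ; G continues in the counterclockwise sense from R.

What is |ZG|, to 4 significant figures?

20.77

U is at the origin; UZ is horizontal with |UZ| = 18.0 and Z on the −x side, so Z = (-18.00, 0.000). Since A1 is tangent to UZ there, CZ ⟂ UZ, so C = Z + (0, 4.2) = (-18.00, 4.200). On A1, Z sits at bearing -90° from C; a 63° counterclockwise sweep puts R at bearing -27°, so R = C + 4.2·(cos -27°, sin -27°) = (-14.26, 2.293). The tangent condition forces CR to be normal to RG, so RG runs along (−sin -27°, cos -27°); with |RG| = 16.9, G = (-6.585, 17.35). Then |ZG| = |G − Z| = 20.77.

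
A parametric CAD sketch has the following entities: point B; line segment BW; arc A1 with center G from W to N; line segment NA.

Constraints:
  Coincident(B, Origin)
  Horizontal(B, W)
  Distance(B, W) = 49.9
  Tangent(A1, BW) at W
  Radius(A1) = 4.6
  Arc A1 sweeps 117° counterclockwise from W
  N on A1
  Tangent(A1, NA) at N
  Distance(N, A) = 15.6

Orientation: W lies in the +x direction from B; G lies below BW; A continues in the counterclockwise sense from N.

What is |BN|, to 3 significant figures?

46.3

A1 meets BW tangentially, so GW is at right angles to BW, so G = W + (0, -4.6) = (49.9, -4.60). On A1, W sits at bearing 90° from G; a 117° counterclockwise sweep puts N at bearing 207°, so N = G + 4.6·(cos 207°, sin 207°) = (45.8, -6.69). Then |BN| = |N − B| = 46.3.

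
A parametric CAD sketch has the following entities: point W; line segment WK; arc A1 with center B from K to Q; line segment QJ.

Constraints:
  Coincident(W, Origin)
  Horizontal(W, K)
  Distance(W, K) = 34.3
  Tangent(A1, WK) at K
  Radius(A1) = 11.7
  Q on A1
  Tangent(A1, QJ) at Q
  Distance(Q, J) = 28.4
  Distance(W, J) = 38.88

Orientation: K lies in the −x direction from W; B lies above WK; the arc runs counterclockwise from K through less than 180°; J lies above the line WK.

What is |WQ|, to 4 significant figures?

24.56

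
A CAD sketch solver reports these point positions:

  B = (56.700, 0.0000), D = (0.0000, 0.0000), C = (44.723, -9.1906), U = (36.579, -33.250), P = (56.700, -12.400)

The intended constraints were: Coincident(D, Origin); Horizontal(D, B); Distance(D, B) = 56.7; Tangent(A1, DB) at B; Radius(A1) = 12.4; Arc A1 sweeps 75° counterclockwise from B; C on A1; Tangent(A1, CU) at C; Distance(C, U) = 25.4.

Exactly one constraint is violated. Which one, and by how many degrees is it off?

Tangent(A1, CU) at C — off by 3.70°.

D = (0.00, 0.00) ✓; D.y = 0.00, B.y = 0.00 ✓; |DB| = 56.70 ✓; ∠(PB, BD) = 90.00° ✓; |PB| = 12.40 ✓; bearing(P→C) − bearing(P→B) = 75.00° ✓; |PC| = 12.40 ✓; ∠(PC, CU) = 93.70° ✗; |CU| = 25.40 ✓.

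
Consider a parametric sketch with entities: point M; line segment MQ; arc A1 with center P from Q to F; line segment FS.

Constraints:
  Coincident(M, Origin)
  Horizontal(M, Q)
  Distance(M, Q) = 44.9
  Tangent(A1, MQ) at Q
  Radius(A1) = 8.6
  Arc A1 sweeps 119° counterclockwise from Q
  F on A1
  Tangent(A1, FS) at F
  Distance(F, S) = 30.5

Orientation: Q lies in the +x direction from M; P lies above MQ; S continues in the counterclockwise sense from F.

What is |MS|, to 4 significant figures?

54.52

M is at the origin; M and Q share the same y with |MQ| = 44.9 and Q on the +x side, so Q = (44.90, 0.000). Since A1 is tangent to MQ there, PQ ⟂ MQ, so P = Q + (0, 8.6) = (44.90, 8.600). On A1, Q sits at bearing -90° from P; a 119° counterclockwise sweep puts F at bearing 29°, so F = P + 8.6·(cos 29°, sin 29°) = (52.42, 12.77). Since A1 is tangent to FS there, PF ⟂ FS, so FS runs along (−sin 29°, cos 29°); with |FS| = 30.5, S = (37.64, 39.45). Then |MS| = |S − M| = 54.52.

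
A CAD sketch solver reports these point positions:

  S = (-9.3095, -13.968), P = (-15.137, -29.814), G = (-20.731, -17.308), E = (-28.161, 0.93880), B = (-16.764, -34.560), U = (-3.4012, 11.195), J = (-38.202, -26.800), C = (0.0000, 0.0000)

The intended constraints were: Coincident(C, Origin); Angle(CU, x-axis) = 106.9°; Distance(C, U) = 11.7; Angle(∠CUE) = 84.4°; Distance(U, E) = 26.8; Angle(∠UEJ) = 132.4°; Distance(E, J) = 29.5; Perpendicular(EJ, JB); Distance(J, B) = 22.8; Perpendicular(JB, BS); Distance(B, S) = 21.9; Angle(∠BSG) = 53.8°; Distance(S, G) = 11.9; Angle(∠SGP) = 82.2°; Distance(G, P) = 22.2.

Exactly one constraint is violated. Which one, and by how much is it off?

Distance(G, P) = 22.2 — off by 8.50.

C = (0.00, 0.00) ✓; CU at 106.9° ✓; |CU| = 11.70 ✓; ∠CUE = 84.40° ✓; |UE| = 26.80 ✓; ∠UEJ = 132.4° ✓; |EJ| = 29.50 ✓; ∠(EJ, JB) = 90.00° ✓; |JB| = 22.80 ✓; ∠(JB, BS) = 90.00° ✓; |BS| = 21.90 ✓; ∠BSG = 53.80° ✓; |SG| = 11.90 ✓; ∠SGP = 82.20° ✓; |GP| = 13.70 ✗.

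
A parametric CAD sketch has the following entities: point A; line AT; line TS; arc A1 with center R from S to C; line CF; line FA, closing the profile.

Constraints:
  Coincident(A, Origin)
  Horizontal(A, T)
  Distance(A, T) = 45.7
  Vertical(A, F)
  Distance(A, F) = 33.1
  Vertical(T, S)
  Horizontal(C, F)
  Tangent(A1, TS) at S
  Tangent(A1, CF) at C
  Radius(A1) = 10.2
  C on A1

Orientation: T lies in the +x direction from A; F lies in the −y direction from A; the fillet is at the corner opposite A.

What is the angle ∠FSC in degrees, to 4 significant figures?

32.42°

The virtual corner opposite A is at (45.70, -33.10). A1 meets TS tangentially, so RS is at right angles to TS and the tangent condition forces RC to be normal to CF, with radius 10.2, so the center R sits 10.2 in from both sides at R = (35.50, -22.90). That places the tangent points at S = (45.70, -22.90) on TS and C = (35.50, -33.10) on CF. Then cos ∠FSC = SF·SC / (|SF||SC|), giving 32.42°.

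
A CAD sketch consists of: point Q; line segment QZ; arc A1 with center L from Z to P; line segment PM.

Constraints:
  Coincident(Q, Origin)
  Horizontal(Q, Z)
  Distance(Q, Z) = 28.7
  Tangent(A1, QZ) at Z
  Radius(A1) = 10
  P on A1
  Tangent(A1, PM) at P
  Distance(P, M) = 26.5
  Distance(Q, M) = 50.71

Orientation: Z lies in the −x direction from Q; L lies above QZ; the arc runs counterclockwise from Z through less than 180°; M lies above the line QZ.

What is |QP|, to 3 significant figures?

25.2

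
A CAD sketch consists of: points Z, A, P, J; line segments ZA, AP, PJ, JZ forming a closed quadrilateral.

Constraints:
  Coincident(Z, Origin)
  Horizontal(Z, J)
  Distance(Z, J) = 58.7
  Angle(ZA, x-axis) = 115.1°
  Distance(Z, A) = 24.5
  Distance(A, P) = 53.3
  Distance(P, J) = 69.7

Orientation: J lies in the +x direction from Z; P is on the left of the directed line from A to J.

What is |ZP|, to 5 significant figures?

66.563

Checks: |AP| = 53.30 ✓; |PJ| = 69.70 ✓.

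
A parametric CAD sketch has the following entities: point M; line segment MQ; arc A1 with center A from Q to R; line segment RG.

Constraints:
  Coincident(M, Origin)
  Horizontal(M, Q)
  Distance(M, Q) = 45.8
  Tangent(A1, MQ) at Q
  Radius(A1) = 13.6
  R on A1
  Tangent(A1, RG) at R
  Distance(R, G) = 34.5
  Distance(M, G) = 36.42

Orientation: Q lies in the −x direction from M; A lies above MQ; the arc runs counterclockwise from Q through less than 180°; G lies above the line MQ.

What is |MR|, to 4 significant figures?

35.26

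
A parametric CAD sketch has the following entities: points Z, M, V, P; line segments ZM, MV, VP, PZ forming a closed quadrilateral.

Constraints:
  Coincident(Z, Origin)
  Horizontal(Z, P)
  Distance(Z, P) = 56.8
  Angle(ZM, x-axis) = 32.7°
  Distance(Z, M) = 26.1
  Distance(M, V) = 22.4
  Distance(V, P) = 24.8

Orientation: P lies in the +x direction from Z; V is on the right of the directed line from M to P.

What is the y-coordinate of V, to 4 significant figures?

-5.592

Checks: |MV| = 22.40 ✓; |VP| = 24.80 ✓.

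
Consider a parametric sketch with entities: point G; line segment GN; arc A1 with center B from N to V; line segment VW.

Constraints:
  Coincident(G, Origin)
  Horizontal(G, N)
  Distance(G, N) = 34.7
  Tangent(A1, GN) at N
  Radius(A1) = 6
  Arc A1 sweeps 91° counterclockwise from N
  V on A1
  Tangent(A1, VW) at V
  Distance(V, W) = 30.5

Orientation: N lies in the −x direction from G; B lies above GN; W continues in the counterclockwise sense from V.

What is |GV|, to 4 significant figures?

29.34

G is at the origin; GN is horizontal with |GN| = 34.7 and N on the −x side, so N = (-34.70, 0.000). Since A1 is tangent to GN there, BN ⟂ GN, so B = N + (0, 6) = (-34.70, 6.000). On A1, N sits at bearing -90° from B; a 91° counterclockwise sweep puts V at bearing 1°, so V = B + 6.0·(cos 1°, sin 1°) = (-28.70, 6.105). Then |GV| = |V − G| = 29.34.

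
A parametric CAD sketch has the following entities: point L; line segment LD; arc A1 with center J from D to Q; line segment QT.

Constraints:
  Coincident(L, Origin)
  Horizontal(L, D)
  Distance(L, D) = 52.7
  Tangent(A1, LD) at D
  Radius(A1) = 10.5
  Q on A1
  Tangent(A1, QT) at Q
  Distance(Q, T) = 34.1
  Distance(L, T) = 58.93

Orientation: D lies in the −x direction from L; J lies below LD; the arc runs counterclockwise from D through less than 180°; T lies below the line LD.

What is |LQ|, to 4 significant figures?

63.24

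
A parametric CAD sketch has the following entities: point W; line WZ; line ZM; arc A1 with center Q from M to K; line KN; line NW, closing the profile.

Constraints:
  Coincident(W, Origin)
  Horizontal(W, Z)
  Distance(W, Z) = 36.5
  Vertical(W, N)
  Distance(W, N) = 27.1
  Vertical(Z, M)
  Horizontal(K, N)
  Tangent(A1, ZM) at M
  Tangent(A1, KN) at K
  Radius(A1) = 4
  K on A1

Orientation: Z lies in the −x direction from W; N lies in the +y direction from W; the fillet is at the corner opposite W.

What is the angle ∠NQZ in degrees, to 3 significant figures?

107°

W is at the origin; WZ is horizontal with |WZ| = 36.5 and Z on the −x side, so Z = (-36.5, 0.00). WN is vertical with |WN| = 27.1 and N on the +y side, so N = (0.00, 27.1). The virtual corner opposite W is at (-36.5, 27.1). A1 meets ZM tangentially, so QM is at right angles to ZM and since A1 is tangent to KN there, QK ⟂ KN, with radius 4.0, so the center Q sits 4.0 in from both sides at Q = (-32.5, 23.1). Then cos ∠NQZ = QN·QZ / (|QN||QZ|), giving 107°.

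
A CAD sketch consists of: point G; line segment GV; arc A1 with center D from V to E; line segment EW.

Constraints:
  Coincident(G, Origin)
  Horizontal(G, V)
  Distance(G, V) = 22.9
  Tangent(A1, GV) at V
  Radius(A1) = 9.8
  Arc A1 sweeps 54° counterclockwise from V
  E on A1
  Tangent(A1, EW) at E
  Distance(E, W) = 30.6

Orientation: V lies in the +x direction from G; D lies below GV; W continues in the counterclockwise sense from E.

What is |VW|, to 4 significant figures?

38.74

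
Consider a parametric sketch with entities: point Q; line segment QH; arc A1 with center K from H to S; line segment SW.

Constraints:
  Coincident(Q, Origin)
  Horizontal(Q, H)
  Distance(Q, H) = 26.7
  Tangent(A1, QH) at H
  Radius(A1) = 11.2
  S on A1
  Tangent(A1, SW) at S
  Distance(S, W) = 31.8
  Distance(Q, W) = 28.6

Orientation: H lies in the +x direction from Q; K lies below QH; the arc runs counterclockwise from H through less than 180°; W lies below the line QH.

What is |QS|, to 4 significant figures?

18.53

Checks: |KS| = 11.20 ✓; ∠(KS, SW) = 90.00° ✓; |SW| = 31.80 ✓; |QW| = 28.60 ✓.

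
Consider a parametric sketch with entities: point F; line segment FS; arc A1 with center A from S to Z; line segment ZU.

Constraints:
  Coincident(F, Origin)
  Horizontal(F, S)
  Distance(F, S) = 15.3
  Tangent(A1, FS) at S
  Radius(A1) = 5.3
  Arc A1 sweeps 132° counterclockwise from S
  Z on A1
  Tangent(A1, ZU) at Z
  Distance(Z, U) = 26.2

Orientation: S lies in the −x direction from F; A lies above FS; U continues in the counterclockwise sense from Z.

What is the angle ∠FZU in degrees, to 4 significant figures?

169.9°

F is at the origin; F and S share the same y with |FS| = 15.3 and S on the −x side, so S = (-15.30, 0.000). The tangent condition forces AS to be normal to FS, so A = S + (0, 5.3) = (-15.30, 5.300). On A1, S sits at bearing -90° from A; a 132° counterclockwise sweep puts Z at bearing 42°, so Z = A + 5.3·(cos 42°, sin 42°) = (-11.36, 8.846). The tangent condition forces AZ to be normal to ZU, so ZU runs along (−sin 42°, cos 42°); with |ZU| = 26.2, U = (-28.89, 28.32). Then cos ∠FZU = ZF·ZU / (|ZF||ZU|), giving 169.9°.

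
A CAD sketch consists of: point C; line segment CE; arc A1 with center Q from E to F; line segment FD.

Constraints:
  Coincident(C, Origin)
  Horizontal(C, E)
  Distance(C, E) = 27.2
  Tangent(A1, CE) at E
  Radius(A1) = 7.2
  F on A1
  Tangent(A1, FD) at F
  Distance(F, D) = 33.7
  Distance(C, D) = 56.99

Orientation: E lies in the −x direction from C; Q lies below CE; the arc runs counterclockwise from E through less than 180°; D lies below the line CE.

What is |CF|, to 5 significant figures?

34.620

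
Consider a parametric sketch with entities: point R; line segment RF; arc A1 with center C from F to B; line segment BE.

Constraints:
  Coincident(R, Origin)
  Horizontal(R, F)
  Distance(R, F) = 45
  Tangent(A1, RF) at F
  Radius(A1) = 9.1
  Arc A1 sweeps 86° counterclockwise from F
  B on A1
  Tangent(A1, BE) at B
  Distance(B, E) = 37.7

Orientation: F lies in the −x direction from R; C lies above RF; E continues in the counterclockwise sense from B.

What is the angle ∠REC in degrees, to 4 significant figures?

53.42°

R is at the origin; R and F share the same y with |RF| = 45.0 and F on the −x side, so F = (-45.00, 0.000). A1 meets RF tangentially, so CF is at right angles to RF, so C = F + (0, 9.1) = (-45.00, 9.100). On A1, F sits at bearing -90° from C; an 86° counterclockwise sweep puts B at bearing -4°, so B = C + 9.1·(cos -4°, sin -4°) = (-35.92, 8.465). The tangent condition forces CB to be normal to BE, so BE runs along (−sin -4°, cos -4°); with |BE| = 37.7, E = (-33.29, 46.07). Then cos ∠REC = ER·EC / (|ER||EC|), giving 53.42°.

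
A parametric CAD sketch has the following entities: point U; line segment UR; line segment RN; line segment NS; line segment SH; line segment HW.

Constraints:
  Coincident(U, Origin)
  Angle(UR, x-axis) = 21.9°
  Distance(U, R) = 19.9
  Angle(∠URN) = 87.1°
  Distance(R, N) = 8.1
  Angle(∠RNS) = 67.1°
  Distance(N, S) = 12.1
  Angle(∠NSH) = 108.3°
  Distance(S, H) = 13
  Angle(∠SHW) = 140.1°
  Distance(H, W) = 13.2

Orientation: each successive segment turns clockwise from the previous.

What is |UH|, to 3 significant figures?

14.4

∠RNS = 67.1° gives NS at 176° from the x-axis; with |NS| = 12.1, S = (9.03, 0.587). ∠NSH = 108.3° gives SH at 104° from the x-axis; with |SH| = 13.0, H = (5.80, 13.2). Then |UH| = |H − U| = 14.4.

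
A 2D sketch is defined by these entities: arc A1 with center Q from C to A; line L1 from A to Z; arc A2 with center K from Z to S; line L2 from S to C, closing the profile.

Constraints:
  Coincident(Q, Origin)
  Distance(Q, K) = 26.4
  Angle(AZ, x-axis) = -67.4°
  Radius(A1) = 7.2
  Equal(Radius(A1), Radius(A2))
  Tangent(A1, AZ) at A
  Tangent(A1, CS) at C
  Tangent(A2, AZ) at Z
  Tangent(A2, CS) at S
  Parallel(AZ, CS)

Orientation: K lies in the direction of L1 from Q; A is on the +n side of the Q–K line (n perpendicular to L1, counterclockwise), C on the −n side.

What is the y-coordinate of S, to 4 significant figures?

-27.14

The slot axis is L1's direction at -67.4°, so u = (cos -67.4°, sin -67.4°) = (0.3843, -0.9232) and n = (−sin -67.4°, cos -67.4°) = (0.9232, 0.3843). Q is at the origin and K lies 26.4 along u from Q, so K = 26.4·u = (10.15, -24.37). Tangency of A1 to both parallel lines with radius 7.2 puts A and C at Q ± 7.2·n: A = (6.647, 2.767), C = (-6.647, -2.767). Equal radii place Z and S the same way about K: Z = K + 7.2·n = (16.79, -21.61), S = K − 7.2·n = (3.498, -27.14). So S.y = -27.14.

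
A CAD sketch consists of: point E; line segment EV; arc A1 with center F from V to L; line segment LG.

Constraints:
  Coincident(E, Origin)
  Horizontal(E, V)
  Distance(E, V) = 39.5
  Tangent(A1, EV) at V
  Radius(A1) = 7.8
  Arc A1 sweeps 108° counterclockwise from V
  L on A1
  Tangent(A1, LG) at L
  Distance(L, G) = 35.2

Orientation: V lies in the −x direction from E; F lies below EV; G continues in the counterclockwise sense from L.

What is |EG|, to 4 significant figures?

56.64

On A1, V sits at bearing 90° from F; a 108° counterclockwise sweep puts L at bearing 198°, so L = F + 7.8·(cos 198°, sin 198°) = (-46.92, -10.21). A1 meets LG tangentially, so FL is at right angles to LG, so LG runs along (−sin 198°, cos 198°); with |LG| = 35.2, G = (-36.04, -43.69). Then |EG| = |G − E| = 56.64.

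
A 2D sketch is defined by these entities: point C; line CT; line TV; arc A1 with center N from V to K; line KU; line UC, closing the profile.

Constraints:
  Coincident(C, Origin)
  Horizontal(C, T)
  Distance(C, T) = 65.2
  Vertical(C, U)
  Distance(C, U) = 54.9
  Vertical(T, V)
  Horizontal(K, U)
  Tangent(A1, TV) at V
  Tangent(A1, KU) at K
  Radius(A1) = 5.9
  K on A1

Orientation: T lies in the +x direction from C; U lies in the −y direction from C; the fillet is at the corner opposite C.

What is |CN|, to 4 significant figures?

76.93

C is at the origin; CT is horizontal with |CT| = 65.2 and T on the +x side, so T = (65.20, 0.000). C and U share the same x with |CU| = 54.9 and U on the −y side, so U = (0.000, -54.90). The virtual corner opposite C is at (65.20, -54.90). The tangent condition forces NV to be normal to TV and tangency of A1 to KU means the radius NK is perpendicular to KU, with radius 5.9, so the center N sits 5.9 in from both sides at N = (59.30, -49.00). Then |CN| = |N − C| = 76.93.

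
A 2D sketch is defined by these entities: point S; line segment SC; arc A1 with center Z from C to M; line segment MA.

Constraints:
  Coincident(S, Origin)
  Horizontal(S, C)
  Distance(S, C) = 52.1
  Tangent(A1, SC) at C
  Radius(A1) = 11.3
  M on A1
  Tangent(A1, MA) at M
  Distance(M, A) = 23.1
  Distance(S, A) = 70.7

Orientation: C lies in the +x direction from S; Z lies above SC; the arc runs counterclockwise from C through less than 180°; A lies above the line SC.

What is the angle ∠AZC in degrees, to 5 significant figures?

159.19°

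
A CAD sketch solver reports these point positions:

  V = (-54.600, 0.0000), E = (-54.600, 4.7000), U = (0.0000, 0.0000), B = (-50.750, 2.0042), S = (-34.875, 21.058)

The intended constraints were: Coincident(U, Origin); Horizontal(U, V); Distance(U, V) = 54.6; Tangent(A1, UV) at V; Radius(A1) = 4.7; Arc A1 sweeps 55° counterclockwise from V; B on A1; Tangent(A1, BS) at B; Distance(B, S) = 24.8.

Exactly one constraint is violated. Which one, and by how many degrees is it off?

Tangent(A1, BS) at B — off by 4.80°.

U = (0.00, 0.00) ✓; U.y = 0.00, V.y = 0.00 ✓; |UV| = 54.60 ✓; ∠(EV, VU) = 90.00° ✓; |EV| = 4.700 ✓; bearing(E→B) − bearing(E→V) = 55.00° ✓; |EB| = 4.700 ✓; ∠(EB, BS) = 94.80° ✗; |BS| = 24.80 ✓.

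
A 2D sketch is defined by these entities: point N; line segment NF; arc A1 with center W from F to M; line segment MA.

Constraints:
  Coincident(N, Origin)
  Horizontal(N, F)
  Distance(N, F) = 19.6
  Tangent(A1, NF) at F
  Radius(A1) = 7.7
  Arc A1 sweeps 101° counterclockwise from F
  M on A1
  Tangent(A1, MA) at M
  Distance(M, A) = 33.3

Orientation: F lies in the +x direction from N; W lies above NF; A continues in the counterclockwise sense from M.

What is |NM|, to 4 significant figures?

28.66

N is at the origin; NF is horizontal with |NF| = 19.6 and F on the +x side, so F = (19.60, 0.000). Tangency of A1 to NF means the radius WF is perpendicular to NF, so W = F + (0, 7.7) = (19.60, 7.700). On A1, F sits at bearing -90° from W; a 101° counterclockwise sweep puts M at bearing 11°, so M = W + 7.7·(cos 11°, sin 11°) = (27.16, 9.169). Then |NM| = |M − N| = 28.66.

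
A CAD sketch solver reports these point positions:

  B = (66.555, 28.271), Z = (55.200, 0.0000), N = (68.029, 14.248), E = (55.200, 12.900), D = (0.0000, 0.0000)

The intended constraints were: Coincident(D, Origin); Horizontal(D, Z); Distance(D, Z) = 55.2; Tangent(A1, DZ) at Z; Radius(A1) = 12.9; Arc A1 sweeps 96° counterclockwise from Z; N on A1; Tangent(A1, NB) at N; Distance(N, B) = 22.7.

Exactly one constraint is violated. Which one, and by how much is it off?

Distance(N, B) = 22.7 — off by 8.60.

D = (0.00, 0.00) ✓; D.y = 0.00, Z.y = 0.00 ✓; |DZ| = 55.20 ✓; ∠(EZ, ZD) = 90.00° ✓; |EZ| = 12.90 ✓; bearing(E→N) − bearing(E→Z) = 96.00° ✓; |EN| = 12.90 ✓; ∠(EN, NB) = 90.00° ✓; |NB| = 14.10 ✗.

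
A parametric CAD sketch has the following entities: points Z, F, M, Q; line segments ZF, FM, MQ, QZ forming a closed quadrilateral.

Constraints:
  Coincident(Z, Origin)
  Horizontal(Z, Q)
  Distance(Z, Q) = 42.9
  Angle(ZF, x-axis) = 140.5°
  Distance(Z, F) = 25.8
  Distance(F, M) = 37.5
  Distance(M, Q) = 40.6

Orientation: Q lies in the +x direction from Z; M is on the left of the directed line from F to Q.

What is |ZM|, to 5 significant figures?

33.315

Checks: |FM| = 37.50 ✓; |MQ| = 40.60 ✓.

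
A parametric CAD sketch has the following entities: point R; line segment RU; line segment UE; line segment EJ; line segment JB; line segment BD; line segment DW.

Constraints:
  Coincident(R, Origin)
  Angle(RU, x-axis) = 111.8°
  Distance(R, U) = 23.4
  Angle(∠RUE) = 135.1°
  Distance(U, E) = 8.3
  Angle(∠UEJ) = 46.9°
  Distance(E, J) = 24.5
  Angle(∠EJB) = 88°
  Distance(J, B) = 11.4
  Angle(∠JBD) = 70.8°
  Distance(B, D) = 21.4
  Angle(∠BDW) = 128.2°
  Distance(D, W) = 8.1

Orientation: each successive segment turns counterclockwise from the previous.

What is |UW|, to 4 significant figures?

10.87

∠JBD = 70.8° gives BD at 131.0° from the x-axis; with |BD| = 21.4, D = (-11.47, 22.34). ∠BDW = 128.2° gives DW at -177.2° from the x-axis; with |DW| = 8.1, W = (-19.56, 21.95). Then |UW| = |W − U| = 10.87.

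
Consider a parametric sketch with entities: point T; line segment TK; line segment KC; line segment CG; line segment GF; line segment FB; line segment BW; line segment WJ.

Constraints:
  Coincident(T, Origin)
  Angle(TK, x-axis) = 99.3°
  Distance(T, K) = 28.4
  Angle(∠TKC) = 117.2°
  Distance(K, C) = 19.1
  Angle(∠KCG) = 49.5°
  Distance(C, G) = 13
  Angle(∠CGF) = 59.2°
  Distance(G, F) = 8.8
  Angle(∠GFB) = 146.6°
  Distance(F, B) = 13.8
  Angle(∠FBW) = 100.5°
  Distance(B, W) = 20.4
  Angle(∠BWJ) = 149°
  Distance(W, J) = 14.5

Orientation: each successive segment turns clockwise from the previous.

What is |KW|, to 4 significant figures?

33.32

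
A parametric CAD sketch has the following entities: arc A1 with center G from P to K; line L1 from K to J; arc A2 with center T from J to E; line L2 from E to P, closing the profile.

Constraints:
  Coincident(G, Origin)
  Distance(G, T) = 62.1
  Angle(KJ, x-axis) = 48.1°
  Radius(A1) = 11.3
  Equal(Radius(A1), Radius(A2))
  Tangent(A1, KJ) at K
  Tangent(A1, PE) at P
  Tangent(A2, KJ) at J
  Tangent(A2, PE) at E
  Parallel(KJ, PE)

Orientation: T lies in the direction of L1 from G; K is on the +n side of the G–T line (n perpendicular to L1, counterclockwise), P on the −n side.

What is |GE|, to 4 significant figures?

63.12

The slot axis is L1's direction at 48.1°, so u = (cos 48.1°, sin 48.1°) = (0.6678, 0.7443) and n = (−sin 48.1°, cos 48.1°) = (-0.7443, 0.6678). G is at the origin and T lies 62.1 along u from G, so T = 62.1·u = (41.47, 46.22). Tangency of A1 to both parallel lines with radius 11.3 puts K and P at G ± 11.3·n: K = (-8.411, 7.547), P = (8.411, -7.547). Equal radii place J and E the same way about T: J = T + 11.3·n = (33.06, 53.77), E = T − 11.3·n = (49.88, 38.68). Then |GE| = |E − G| = 63.12.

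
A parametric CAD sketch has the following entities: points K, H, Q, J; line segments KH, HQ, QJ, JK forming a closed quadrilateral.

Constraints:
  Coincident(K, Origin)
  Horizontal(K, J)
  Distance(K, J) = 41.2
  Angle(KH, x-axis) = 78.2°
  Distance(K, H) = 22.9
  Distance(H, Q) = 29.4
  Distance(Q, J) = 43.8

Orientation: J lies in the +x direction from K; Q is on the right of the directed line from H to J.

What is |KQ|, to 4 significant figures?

6.544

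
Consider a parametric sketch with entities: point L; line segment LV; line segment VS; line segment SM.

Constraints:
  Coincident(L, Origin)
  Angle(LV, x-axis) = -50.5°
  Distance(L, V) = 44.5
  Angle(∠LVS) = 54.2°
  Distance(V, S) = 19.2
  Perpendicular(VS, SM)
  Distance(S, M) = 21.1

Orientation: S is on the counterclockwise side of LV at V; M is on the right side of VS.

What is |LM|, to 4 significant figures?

57.60

L is at the origin; LV runs at -50.5° with length 44.5, so V = 44.5·(cos -50.5°, sin -50.5°) = (28.31, -34.34). ∠LVS = 54.2°, so VS runs at -50.5° + (180° − 54.2°) = 75.30° from the x-axis; with |VS| = 19.2, S = V + 19.2·(cos 75.30°, sin 75.30°) = (33.18, -15.77). VS ⟂ SM; with |SM| = 21.1 on the right of VS, M = S + 21.1·(0.9673, -0.2538) = (53.59, -21.12). Then |LM| = |M − L| = 57.60.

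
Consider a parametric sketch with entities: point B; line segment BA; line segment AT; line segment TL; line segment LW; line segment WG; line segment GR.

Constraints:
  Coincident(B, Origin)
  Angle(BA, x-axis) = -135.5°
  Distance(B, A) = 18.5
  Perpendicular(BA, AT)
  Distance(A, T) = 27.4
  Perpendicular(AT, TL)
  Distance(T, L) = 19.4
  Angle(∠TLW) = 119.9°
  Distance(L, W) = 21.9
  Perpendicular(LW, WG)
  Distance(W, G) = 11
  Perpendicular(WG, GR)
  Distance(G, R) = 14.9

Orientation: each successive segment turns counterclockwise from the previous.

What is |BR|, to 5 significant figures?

16.663

B is at the origin; BA runs at -135.5° with length 18.5, so A = (-13.195, -12.967). BA ⟂ AT, so AT runs at -45.500°; with |AT| = 27.4, T = (6.0098, -32.510). AT ⟂ TL, so TL runs at 44.500°; with |TL| = 19.4, L = (19.847, -18.912). ∠TLW = 119.9° gives LW at 104.60° from the x-axis; with |LW| = 21.9, W = (14.327, 2.2806). LW is perpendicular to WG, so WG runs at -165.40°; with |WG| = 11.0, G = (3.6817, -0.49218). The perpendicularity gives GR at right angles to WG, so GR runs at -75.400°; with |GR| = 14.9, R = (7.4376, -14.911). Then |BR| = |R − B| = 16.663.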